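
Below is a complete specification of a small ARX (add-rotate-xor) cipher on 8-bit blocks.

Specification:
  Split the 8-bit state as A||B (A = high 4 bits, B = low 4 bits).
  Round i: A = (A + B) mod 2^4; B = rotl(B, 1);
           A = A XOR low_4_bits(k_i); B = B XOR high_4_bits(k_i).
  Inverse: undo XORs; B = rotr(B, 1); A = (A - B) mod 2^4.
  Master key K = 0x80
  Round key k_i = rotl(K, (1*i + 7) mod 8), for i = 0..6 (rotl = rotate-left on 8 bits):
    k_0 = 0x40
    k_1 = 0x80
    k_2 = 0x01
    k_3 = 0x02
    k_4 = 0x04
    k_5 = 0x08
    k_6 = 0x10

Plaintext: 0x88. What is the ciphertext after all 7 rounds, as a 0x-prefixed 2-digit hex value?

0xF5

s_0 = plaintext = 0x88
s_1 = Round(s_0, k_0) = 0x05
s_2 = Round(s_1, k_1) = 0x52
s_3 = Round(s_2, k_2) = 0x64
s_4 = Round(s_3, k_3) = 0x88
s_5 = Round(s_4, k_4) = 0x41
s_6 = Round(s_5, k_5) = 0xD2
s_7 = Round(s_6, k_6) = 0xF5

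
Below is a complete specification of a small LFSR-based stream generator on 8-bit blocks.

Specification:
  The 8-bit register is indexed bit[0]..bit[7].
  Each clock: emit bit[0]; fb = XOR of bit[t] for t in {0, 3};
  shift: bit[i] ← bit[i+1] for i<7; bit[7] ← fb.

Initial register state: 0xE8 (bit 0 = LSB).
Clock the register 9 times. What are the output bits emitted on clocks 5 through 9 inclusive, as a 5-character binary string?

01111

reg_0 = 0xE8
clock 1: out=0, reg = 0xF4
clock 2: out=0, reg = 0x7A
clock 3: out=0, reg = 0xBD
clock 4: out=1, reg = 0x5E
clock 5: out=0, reg = 0xAF
clock 6: out=1, reg = 0x57
clock 7: out=1, reg = 0xAB
clock 8: out=1, reg = 0x55
clock 9: out=1, reg = 0xAA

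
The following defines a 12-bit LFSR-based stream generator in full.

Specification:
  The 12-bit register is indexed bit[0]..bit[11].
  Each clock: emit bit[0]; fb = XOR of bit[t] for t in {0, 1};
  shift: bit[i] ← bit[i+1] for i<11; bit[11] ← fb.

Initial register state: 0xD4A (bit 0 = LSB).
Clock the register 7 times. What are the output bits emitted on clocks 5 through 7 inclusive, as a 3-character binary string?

reg_0 = 0xD4A
clock 1: out=0, reg = 0xEA5
clock 2: out=1, reg = 0xF52
clock 3: out=0, reg = 0xFA9
clock 4: out=1, reg = 0xFD4
clock 5: out=0, reg = 0x7EA
clock 6: out=0, reg = 0xBF5
clock 7: out=1, reg = 0xDFA

001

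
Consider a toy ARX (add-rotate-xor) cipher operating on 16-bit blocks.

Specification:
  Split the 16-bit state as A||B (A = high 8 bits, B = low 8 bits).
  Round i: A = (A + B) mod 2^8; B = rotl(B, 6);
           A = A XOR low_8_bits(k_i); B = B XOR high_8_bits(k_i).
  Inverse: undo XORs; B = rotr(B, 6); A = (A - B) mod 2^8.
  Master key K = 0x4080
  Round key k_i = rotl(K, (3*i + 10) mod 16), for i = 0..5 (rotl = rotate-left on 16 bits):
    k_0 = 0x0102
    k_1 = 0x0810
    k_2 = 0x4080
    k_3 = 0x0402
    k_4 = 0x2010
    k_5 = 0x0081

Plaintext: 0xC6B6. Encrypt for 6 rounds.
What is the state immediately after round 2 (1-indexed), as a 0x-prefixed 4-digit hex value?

0x3A23

s_0 = plaintext = 0xC6B6
s_1 = Round(s_0, k_0) = 0x7EAC
s_2 = Round(s_1, k_1) = 0x3A23
s_3 = Round(s_2, k_2) = 0xDD88
s_4 = Round(s_3, k_3) = 0x6726
s_5 = Round(s_4, k_4) = 0x9DA9
s_6 = Round(s_5, k_5) = 0xC76A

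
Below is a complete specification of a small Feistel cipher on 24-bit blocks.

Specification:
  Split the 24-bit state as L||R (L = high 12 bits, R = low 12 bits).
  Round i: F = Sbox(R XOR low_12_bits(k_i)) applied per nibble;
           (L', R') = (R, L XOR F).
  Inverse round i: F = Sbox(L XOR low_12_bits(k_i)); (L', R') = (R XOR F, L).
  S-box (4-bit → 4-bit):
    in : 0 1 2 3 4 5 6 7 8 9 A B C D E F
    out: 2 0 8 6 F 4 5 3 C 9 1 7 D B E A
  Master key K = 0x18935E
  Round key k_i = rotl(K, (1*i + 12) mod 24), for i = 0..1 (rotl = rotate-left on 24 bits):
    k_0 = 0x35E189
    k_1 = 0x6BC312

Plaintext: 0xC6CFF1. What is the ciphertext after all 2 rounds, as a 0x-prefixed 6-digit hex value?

s_0 = plaintext = 0xC6CFF1
s_1 = Round(s_0, k_0) = 0xFF1250
s_2 = Round(s_1, k_1) = 0x250F09

0x250F09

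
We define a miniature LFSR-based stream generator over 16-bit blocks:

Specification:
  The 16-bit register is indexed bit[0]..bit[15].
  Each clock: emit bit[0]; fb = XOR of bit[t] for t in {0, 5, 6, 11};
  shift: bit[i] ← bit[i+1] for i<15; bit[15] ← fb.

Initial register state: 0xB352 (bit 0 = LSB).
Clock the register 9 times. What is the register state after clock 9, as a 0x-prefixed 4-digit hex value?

reg_0 = 0xB352
clock 1: out=0, reg = 0xD9A9
clock 2: out=1, reg = 0xECD4
clock 3: out=0, reg = 0x766A
clock 4: out=0, reg = 0x3B35
clock 5: out=1, reg = 0x9D9A
clock 6: out=0, reg = 0xCECD
clock 7: out=1, reg = 0xE766
clock 8: out=0, reg = 0x73B3
clock 9: out=1, reg = 0x39D9

0x39D9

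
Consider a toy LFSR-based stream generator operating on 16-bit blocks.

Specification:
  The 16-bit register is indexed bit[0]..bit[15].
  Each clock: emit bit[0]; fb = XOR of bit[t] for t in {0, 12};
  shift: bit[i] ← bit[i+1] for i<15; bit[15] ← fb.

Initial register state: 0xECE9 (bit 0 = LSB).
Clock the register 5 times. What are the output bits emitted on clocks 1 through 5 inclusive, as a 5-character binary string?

reg_0 = 0xECE9
clock 1: out=1, reg = 0xF674
clock 2: out=0, reg = 0xFB3A
clock 3: out=0, reg = 0xFD9D
clock 4: out=1, reg = 0x7ECE
clock 5: out=0, reg = 0xBF67

10010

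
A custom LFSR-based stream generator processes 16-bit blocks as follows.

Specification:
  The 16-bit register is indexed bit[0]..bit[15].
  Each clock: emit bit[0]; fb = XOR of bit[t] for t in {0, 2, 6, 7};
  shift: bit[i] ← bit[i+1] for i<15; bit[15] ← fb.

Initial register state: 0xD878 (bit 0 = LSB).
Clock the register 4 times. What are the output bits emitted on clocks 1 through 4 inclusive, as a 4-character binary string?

0001

reg_0 = 0xD878
clock 1: out=0, reg = 0xEC3C
clock 2: out=0, reg = 0xF61E
clock 3: out=0, reg = 0xFB0F
clock 4: out=1, reg = 0x7D87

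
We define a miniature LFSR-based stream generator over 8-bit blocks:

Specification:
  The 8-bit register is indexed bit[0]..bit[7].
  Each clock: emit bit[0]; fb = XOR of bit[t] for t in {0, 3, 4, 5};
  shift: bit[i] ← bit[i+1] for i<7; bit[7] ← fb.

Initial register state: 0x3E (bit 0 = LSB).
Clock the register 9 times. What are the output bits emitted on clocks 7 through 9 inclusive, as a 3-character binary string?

reg_0 = 0x3E
clock 1: out=0, reg = 0x9F
clock 2: out=1, reg = 0xCF
clock 3: out=1, reg = 0x67
clock 4: out=1, reg = 0x33
clock 5: out=1, reg = 0x99
clock 6: out=1, reg = 0xCC
clock 7: out=0, reg = 0xE6
clock 8: out=0, reg = 0xF3
clock 9: out=1, reg = 0xF9

001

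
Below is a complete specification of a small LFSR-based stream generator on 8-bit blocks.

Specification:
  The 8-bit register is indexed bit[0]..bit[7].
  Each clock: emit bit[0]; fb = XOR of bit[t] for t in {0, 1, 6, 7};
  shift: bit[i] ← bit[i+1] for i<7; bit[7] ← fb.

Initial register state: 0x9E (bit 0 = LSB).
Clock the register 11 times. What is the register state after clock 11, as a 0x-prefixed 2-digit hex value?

reg_0 = 0x9E
clock 1: out=0, reg = 0x4F
clock 2: out=1, reg = 0xA7
clock 3: out=1, reg = 0xD3
clock 4: out=1, reg = 0x69
clock 5: out=1, reg = 0x34
clock 6: out=0, reg = 0x1A
clock 7: out=0, reg = 0x8D
clock 8: out=1, reg = 0x46
clock 9: out=0, reg = 0x23
clock 10: out=1, reg = 0x11
clock 11: out=1, reg = 0x88

0x88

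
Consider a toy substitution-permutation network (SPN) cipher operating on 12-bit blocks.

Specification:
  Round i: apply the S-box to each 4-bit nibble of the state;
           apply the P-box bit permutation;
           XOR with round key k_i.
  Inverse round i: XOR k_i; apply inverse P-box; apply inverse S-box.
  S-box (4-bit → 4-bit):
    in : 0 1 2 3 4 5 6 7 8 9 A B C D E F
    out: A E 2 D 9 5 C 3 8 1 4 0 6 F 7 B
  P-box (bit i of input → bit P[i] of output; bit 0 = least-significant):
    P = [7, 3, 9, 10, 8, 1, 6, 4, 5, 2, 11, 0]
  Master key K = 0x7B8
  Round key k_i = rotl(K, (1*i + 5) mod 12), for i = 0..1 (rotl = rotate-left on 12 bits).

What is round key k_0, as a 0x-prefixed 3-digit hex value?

K = 0x7B8
k_0 = rotl(K, (1*0+5) mod 12) = rotl(K, 5) = 0x70F

0x70F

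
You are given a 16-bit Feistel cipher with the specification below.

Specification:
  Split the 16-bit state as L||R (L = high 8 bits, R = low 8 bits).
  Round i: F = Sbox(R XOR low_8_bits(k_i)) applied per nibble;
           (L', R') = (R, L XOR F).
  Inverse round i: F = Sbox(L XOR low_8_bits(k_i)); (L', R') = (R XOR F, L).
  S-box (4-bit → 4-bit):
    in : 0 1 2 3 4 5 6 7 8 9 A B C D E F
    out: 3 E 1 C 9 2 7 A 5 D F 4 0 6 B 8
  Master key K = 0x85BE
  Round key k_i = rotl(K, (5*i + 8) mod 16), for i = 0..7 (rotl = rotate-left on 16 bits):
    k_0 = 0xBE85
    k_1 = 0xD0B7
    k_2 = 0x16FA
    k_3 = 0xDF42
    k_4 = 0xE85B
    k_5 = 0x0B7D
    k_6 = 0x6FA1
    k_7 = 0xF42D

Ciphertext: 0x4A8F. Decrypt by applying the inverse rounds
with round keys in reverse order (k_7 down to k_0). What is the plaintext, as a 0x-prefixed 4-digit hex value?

0xD01E

s_0 = ciphertext = 0x4A8F
s_1 = InvRound(s_0, k_7) = 0xF54A
s_2 = InvRound(s_1, k_6) = 0x63F5
s_3 = InvRound(s_2, k_5) = 0x1E63
s_4 = InvRound(s_3, k_4) = 0xF11E
s_5 = InvRound(s_4, k_3) = 0x52F1
s_6 = InvRound(s_5, k_2) = 0x0452
s_7 = InvRound(s_6, k_1) = 0x1E04
s_8 = InvRound(s_7, k_0) = 0xD01E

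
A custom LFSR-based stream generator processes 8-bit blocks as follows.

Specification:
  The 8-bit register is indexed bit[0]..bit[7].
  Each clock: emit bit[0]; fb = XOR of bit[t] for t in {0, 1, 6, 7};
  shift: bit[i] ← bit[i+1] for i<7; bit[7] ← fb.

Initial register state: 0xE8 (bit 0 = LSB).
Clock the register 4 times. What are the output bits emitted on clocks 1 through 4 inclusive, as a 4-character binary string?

reg_0 = 0xE8
clock 1: out=0, reg = 0x74
clock 2: out=0, reg = 0xBA
clock 3: out=0, reg = 0x5D
clock 4: out=1, reg = 0x2E

0001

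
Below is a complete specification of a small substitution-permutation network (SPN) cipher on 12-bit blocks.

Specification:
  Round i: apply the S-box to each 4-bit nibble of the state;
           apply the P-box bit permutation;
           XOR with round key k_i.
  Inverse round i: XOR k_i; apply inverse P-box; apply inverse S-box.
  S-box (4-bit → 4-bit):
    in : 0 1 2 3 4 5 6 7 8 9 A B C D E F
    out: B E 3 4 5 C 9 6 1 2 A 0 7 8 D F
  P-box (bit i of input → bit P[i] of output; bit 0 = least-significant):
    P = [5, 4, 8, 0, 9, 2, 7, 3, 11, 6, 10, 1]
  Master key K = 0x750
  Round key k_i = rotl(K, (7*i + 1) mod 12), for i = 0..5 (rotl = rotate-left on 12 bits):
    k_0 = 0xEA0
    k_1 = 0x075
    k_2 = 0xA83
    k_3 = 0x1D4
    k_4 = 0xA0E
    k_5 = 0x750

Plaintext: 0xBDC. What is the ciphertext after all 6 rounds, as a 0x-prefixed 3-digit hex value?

0x10E

s_0 = plaintext = 0xBDC
s_1 = Round(s_0, k_0) = 0xF98
s_2 = Round(s_1, k_1) = 0xC13
s_3 = Round(s_2, k_2) = 0x74F
s_4 = Round(s_3, k_3) = 0x625
s_5 = Round(s_4, k_4) = 0x109
s_6 = Round(s_5, k_5) = 0x10E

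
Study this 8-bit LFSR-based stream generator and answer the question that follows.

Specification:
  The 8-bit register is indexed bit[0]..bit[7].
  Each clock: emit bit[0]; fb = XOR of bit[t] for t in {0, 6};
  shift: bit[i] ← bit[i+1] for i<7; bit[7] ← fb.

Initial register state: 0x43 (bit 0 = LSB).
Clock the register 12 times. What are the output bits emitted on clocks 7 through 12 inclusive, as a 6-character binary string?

100101

reg_0 = 0x43
clock 1: out=1, reg = 0x21
clock 2: out=1, reg = 0x90
clock 3: out=0, reg = 0x48
clock 4: out=0, reg = 0xA4
clock 5: out=0, reg = 0x52
clock 6: out=0, reg = 0xA9
clock 7: out=1, reg = 0xD4
clock 8: out=0, reg = 0xEA
clock 9: out=0, reg = 0xF5
clock 10: out=1, reg = 0x7A
clock 11: out=0, reg = 0xBD
clock 12: out=1, reg = 0xDE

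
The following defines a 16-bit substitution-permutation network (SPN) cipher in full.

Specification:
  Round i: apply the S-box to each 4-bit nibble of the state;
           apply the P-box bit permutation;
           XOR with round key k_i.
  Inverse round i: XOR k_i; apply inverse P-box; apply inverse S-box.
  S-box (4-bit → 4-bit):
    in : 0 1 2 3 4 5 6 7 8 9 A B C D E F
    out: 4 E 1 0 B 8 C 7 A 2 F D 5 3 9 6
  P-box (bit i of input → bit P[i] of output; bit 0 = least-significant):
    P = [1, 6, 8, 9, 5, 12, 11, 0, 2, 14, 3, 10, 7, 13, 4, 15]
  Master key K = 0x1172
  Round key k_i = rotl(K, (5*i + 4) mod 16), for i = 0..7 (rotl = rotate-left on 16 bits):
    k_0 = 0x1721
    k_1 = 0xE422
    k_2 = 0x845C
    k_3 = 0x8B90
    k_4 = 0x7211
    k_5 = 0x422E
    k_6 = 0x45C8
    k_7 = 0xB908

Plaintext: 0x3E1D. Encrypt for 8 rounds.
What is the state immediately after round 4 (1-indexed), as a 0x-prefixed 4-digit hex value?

s_0 = plaintext = 0x3E1D
s_1 = Round(s_0, k_0) = 0x0B66
s_2 = Round(s_1, k_1) = 0xEB3F
s_3 = Round(s_2, k_2) = 0x0190
s_4 = Round(s_3, k_3) = 0xDE88
s_5 = Round(s_4, k_4) = 0x44D4
s_6 = Round(s_5, k_5) = 0xB4C8
s_7 = Round(s_6, k_6) = 0x8B3C
s_8 = Round(s_7, k_7) = 0x1C06

0xDE88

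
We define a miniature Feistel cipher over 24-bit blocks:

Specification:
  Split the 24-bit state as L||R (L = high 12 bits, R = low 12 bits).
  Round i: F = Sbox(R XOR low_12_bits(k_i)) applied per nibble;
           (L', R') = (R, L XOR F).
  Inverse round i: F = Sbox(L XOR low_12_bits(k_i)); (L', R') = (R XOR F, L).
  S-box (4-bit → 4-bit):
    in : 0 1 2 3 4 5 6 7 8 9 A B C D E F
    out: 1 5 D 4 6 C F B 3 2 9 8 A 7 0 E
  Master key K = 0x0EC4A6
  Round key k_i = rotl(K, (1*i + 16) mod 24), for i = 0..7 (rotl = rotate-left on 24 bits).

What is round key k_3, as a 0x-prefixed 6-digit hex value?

0x307625

K = 0x0EC4A6
k_0 = rotl(K, (1*0+16) mod 24) = rotl(K, 16) = 0xA60EC4
k_1 = rotl(K, (1*1+16) mod 24) = rotl(K, 17) = 0x4C1D89
k_2 = rotl(K, (1*2+16) mod 24) = rotl(K, 18) = 0x983B12
k_3 = rotl(K, (1*3+16) mod 24) = rotl(K, 19) = 0x307625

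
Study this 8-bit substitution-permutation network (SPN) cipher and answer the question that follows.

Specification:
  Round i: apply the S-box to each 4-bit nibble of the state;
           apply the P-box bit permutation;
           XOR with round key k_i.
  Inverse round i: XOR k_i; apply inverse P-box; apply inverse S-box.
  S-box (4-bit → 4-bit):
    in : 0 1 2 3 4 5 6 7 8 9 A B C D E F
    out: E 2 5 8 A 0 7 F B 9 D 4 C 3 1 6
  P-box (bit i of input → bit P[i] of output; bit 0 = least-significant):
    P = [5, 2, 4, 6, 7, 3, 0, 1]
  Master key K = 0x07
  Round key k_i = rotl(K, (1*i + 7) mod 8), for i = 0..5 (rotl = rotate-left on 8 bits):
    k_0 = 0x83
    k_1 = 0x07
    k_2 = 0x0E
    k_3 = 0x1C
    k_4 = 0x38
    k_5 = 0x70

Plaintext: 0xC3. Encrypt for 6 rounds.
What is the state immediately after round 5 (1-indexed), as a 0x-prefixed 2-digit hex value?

0xE1

s_0 = plaintext = 0xC3
s_1 = Round(s_0, k_0) = 0xC0
s_2 = Round(s_1, k_1) = 0x50
s_3 = Round(s_2, k_2) = 0x5A
s_4 = Round(s_3, k_3) = 0x6C
s_5 = Round(s_4, k_4) = 0xE1
s_6 = Round(s_5, k_5) = 0xF4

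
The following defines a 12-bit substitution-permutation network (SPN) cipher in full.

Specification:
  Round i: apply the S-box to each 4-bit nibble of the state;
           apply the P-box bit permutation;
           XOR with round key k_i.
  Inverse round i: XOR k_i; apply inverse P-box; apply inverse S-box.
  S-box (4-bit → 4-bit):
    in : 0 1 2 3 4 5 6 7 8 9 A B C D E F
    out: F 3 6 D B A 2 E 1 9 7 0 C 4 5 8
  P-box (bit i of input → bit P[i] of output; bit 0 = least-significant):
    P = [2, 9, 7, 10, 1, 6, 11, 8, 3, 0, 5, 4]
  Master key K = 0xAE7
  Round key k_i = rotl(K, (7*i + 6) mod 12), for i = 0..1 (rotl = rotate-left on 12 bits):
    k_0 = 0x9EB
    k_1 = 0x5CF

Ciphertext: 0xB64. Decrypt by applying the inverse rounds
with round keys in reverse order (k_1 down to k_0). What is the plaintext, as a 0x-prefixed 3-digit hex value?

s_0 = ciphertext = 0xB64
s_1 = InvRound(s_0, k_1) = 0xAE7
s_2 = InvRound(s_1, k_0) = 0x8F1

0x8F1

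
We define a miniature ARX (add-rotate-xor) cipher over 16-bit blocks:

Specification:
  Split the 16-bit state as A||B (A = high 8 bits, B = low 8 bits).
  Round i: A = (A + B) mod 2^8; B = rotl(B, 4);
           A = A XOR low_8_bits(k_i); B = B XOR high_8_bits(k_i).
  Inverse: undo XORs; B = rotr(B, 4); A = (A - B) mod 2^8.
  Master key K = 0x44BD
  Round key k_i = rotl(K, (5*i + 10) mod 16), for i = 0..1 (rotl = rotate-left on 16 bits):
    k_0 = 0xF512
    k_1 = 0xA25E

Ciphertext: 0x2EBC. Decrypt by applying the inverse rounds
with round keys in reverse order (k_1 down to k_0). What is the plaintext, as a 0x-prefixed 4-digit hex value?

s_0 = ciphertext = 0x2EBC
s_1 = InvRound(s_0, k_1) = 0x8FE1
s_2 = InvRound(s_1, k_0) = 0x5C41

0x5C41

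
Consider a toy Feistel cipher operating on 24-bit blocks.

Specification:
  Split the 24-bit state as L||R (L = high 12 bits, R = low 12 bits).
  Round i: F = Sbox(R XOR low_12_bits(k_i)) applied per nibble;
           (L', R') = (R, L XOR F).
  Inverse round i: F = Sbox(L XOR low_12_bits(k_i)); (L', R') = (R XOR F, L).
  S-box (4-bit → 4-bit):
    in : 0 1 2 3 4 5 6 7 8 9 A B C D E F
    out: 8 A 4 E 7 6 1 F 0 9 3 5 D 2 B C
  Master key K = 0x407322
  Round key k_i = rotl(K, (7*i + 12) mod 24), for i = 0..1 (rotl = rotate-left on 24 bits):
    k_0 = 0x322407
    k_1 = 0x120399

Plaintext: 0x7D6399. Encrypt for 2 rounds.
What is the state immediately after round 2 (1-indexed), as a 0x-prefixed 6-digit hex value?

s_0 = plaintext = 0x7D6399
s_1 = Round(s_0, k_0) = 0x39984D
s_2 = Round(s_1, k_1) = 0x84D6BE

0x84D6BE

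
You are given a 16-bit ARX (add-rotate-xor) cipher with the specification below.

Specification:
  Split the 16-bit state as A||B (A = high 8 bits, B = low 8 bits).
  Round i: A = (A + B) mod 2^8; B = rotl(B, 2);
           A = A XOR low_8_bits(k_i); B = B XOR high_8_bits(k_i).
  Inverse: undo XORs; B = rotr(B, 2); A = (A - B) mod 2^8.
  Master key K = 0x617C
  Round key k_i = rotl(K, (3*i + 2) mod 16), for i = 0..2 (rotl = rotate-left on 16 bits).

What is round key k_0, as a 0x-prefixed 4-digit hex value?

0x85F1

K = 0x617C
k_0 = rotl(K, (3*0+2) mod 16) = rotl(K, 2) = 0x85F1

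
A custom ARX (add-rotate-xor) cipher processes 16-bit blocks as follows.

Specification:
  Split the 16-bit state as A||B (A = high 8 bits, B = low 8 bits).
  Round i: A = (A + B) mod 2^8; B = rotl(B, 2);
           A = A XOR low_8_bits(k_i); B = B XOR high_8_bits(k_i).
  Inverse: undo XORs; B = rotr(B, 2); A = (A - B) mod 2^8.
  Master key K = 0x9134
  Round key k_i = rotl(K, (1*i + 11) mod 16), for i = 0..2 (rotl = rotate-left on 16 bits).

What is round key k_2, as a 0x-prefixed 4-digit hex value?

0x9226

K = 0x9134
k_0 = rotl(K, (1*0+11) mod 16) = rotl(K, 11) = 0xA489
k_1 = rotl(K, (1*1+11) mod 16) = rotl(K, 12) = 0x4913
k_2 = rotl(K, (1*2+11) mod 16) = rotl(K, 13) = 0x9226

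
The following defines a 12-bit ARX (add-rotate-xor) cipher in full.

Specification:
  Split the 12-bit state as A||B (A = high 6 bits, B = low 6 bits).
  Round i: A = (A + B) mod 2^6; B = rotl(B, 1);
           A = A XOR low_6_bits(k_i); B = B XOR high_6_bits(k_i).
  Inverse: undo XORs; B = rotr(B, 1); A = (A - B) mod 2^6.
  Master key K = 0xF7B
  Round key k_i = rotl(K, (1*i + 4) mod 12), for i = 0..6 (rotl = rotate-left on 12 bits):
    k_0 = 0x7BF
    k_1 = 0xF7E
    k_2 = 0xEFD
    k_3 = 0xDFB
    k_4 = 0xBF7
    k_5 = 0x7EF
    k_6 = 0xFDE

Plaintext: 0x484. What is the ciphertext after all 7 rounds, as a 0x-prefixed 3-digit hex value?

s_0 = plaintext = 0x484
s_1 = Round(s_0, k_0) = 0xA56
s_2 = Round(s_1, k_1) = 0x051
s_3 = Round(s_2, k_2) = 0xBD9
s_4 = Round(s_3, k_3) = 0xCC5
s_5 = Round(s_4, k_4) = 0x3E5
s_6 = Round(s_5, k_5) = 0x6D4
s_7 = Round(s_6, k_6) = 0xC57

0xC57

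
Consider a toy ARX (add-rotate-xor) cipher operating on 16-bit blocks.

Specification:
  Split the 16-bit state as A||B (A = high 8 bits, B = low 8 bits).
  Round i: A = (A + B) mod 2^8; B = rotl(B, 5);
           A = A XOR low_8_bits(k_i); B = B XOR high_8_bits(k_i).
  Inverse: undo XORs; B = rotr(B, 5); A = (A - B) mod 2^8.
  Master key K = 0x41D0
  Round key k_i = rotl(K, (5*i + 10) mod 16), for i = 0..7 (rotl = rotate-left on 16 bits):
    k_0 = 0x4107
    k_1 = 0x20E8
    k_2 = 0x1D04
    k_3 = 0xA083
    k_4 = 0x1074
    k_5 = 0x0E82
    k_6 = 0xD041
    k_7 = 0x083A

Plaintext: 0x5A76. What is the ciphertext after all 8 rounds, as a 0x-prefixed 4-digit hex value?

s_0 = plaintext = 0x5A76
s_1 = Round(s_0, k_0) = 0xD78F
s_2 = Round(s_1, k_1) = 0x8ED1
s_3 = Round(s_2, k_2) = 0x5B27
s_4 = Round(s_3, k_3) = 0x0144
s_5 = Round(s_4, k_4) = 0x3198
s_6 = Round(s_5, k_5) = 0x4B1D
s_7 = Round(s_6, k_6) = 0x2973
s_8 = Round(s_7, k_7) = 0xA666

0xA666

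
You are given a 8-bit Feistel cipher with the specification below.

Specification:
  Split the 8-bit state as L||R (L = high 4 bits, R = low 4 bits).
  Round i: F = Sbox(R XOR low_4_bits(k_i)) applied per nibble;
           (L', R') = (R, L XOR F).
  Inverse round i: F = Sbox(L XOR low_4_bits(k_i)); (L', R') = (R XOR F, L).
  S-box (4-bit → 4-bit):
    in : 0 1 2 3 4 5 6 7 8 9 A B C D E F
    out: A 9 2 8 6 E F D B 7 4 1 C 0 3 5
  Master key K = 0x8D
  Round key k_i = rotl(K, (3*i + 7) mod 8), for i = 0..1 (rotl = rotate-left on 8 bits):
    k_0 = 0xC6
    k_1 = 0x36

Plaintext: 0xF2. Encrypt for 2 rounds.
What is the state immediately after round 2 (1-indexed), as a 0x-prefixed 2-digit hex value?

s_0 = plaintext = 0xF2
s_1 = Round(s_0, k_0) = 0x29
s_2 = Round(s_1, k_1) = 0x97

0x97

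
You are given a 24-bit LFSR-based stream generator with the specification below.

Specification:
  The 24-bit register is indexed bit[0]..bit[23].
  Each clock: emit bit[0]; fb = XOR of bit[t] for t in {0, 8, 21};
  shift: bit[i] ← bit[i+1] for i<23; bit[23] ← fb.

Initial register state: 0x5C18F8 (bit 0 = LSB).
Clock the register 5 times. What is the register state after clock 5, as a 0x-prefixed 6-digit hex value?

reg_0 = 0x5C18F8
clock 1: out=0, reg = 0x2E0C7C
clock 2: out=0, reg = 0x97063E
clock 3: out=0, reg = 0x4B831F
clock 4: out=1, reg = 0x25C18F
clock 5: out=1, reg = 0x92E0C7

0x92E0C7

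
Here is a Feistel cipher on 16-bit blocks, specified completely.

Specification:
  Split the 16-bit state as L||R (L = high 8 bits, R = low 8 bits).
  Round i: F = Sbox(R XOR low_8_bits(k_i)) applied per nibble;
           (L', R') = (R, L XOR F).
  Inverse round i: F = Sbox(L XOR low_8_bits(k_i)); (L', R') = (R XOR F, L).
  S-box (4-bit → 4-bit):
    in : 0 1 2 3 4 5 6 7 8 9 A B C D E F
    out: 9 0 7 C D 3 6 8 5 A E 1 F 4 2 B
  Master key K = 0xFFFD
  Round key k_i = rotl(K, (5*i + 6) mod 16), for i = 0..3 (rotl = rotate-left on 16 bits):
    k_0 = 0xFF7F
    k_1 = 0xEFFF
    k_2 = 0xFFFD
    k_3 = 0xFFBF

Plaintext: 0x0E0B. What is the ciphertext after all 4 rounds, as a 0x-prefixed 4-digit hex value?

s_0 = plaintext = 0x0E0B
s_1 = Round(s_0, k_0) = 0x0B83
s_2 = Round(s_1, k_1) = 0x8384
s_3 = Round(s_2, k_2) = 0x8409
s_4 = Round(s_3, k_3) = 0x0992

0x0992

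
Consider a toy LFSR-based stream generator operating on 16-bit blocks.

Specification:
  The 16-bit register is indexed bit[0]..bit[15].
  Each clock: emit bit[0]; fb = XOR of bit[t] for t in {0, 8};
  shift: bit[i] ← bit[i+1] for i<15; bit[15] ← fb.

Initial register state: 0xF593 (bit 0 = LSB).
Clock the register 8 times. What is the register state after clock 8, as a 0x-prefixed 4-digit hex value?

0x66F5

reg_0 = 0xF593
clock 1: out=1, reg = 0x7AC9
clock 2: out=1, reg = 0xBD64
clock 3: out=0, reg = 0xDEB2
clock 4: out=0, reg = 0x6F59
clock 5: out=1, reg = 0x37AC
clock 6: out=0, reg = 0x9BD6
clock 7: out=0, reg = 0xCDEB
clock 8: out=1, reg = 0x66F5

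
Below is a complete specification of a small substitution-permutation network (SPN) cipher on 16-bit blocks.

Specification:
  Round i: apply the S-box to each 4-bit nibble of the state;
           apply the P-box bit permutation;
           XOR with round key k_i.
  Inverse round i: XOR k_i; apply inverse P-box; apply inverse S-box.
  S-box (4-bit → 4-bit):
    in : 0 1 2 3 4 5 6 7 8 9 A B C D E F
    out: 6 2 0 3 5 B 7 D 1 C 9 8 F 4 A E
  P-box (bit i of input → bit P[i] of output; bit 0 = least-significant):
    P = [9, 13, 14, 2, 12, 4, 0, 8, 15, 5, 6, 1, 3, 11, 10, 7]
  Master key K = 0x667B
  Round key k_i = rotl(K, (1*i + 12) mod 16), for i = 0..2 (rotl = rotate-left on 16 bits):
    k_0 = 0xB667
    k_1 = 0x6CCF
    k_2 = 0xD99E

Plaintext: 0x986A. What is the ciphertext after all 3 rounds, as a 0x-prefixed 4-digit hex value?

s_0 = plaintext = 0x986A
s_1 = Round(s_0, k_0) = 0x20F2
s_2 = Round(s_1, k_1) = 0x6DBE
s_3 = Round(s_2, k_2) = 0xF4D2

0xF4D2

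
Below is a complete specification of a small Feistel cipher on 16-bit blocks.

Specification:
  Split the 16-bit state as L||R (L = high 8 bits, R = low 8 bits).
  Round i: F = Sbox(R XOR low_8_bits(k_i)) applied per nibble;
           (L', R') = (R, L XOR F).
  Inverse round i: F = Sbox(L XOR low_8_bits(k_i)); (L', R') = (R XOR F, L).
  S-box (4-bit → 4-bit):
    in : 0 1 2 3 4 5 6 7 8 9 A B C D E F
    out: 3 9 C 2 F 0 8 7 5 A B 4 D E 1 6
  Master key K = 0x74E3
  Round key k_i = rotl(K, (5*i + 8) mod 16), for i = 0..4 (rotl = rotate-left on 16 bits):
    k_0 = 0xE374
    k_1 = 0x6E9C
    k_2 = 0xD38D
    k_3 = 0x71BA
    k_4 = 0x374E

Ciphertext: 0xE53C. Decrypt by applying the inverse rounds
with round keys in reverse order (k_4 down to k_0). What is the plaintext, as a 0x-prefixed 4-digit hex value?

0xCDDD

s_0 = ciphertext = 0xE53C
s_1 = InvRound(s_0, k_4) = 0x88E5
s_2 = InvRound(s_1, k_3) = 0xC988
s_3 = InvRound(s_2, k_2) = 0x77C9
s_4 = InvRound(s_3, k_1) = 0xDD77
s_5 = InvRound(s_4, k_0) = 0xCDDD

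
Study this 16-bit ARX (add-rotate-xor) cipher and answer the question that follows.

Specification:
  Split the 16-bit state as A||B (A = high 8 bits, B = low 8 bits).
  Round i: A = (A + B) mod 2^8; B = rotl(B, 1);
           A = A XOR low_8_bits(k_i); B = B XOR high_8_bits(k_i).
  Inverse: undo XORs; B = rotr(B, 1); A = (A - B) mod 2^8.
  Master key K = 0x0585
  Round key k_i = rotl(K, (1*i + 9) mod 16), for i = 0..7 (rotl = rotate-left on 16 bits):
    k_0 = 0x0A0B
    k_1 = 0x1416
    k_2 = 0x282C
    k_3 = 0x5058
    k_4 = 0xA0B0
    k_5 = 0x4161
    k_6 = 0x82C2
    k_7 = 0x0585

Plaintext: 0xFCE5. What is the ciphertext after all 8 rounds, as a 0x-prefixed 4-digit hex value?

0x5EE5

s_0 = plaintext = 0xFCE5
s_1 = Round(s_0, k_0) = 0xEAC1
s_2 = Round(s_1, k_1) = 0xBD97
s_3 = Round(s_2, k_2) = 0x7807
s_4 = Round(s_3, k_3) = 0x275E
s_5 = Round(s_4, k_4) = 0x351C
s_6 = Round(s_5, k_5) = 0x3079
s_7 = Round(s_6, k_6) = 0x6B70
s_8 = Round(s_7, k_7) = 0x5EE5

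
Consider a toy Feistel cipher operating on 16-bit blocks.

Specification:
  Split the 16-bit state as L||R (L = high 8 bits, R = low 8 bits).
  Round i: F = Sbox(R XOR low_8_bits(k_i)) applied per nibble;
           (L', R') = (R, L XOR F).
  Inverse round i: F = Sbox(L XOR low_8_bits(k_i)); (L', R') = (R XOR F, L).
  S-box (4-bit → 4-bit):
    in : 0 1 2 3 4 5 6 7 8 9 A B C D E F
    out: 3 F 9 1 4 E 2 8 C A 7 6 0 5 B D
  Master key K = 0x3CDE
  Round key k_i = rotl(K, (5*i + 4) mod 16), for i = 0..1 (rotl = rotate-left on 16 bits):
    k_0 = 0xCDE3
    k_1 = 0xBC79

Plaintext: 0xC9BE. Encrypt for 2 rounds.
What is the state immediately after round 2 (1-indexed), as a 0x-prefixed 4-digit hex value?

0x2C50

s_0 = plaintext = 0xC9BE
s_1 = Round(s_0, k_0) = 0xBE2C
s_2 = Round(s_1, k_1) = 0x2C50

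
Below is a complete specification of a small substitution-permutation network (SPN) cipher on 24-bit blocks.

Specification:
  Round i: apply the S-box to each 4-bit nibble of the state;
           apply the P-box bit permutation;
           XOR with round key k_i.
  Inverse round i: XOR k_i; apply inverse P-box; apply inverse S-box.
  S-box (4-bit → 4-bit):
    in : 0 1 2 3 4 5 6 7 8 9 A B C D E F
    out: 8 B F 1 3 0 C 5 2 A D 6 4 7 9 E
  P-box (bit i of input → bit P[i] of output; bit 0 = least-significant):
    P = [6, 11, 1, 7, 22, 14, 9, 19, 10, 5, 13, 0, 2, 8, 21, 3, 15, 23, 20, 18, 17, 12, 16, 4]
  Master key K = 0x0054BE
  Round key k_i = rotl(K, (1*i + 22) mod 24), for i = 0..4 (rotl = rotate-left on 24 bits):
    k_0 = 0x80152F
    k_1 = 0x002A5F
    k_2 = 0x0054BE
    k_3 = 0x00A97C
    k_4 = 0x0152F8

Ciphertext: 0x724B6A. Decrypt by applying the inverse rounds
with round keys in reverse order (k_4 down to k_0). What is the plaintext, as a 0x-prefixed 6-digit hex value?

0x2A100F

s_0 = ciphertext = 0x724B6A
s_1 = InvRound(s_0, k_4) = 0x2CB53F
s_2 = InvRound(s_1, k_3) = 0x80CE0D
s_3 = InvRound(s_2, k_2) = 0x9459CF
s_4 = InvRound(s_3, k_1) = 0x9F8CB0
s_5 = InvRound(s_4, k_0) = 0x2A100F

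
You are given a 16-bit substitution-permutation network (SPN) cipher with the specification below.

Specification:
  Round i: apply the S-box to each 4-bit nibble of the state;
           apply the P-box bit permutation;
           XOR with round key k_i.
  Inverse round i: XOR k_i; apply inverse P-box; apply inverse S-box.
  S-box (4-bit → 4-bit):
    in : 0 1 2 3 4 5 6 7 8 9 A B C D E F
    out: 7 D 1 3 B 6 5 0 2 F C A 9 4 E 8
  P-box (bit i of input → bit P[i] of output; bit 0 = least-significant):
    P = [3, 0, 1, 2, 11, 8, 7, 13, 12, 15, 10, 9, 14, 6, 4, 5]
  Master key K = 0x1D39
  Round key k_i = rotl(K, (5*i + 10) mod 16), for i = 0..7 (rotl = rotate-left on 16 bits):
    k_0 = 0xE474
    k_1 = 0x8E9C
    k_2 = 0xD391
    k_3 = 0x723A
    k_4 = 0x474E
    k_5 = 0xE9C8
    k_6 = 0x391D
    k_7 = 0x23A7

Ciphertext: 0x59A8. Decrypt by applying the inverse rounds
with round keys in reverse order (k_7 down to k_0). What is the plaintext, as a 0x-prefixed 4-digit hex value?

0x92F6

s_0 = ciphertext = 0x59A8
s_1 = InvRound(s_0, k_7) = 0x2CC9
s_2 = InvRound(s_1, k_6) = 0x565F
s_3 = InvRound(s_2, k_5) = 0xD99E
s_4 = InvRound(s_3, k_4) = 0x5967
s_5 = InvRound(s_4, k_3) = 0x5F44
s_6 = InvRound(s_5, k_2) = 0x556B
s_7 = InvRound(s_6, k_1) = 0x940E
s_8 = InvRound(s_7, k_0) = 0x92F6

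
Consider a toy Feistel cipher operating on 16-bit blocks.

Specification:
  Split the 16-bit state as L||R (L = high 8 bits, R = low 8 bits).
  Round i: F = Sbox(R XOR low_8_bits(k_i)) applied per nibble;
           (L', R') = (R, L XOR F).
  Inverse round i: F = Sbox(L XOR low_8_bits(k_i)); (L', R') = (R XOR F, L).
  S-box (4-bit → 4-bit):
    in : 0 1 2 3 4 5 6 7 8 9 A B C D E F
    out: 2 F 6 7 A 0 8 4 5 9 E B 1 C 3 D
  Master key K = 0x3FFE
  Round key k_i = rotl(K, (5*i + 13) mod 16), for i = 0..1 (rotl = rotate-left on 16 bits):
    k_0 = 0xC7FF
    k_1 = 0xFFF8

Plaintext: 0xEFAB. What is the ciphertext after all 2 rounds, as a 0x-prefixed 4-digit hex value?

0xE557

s_0 = plaintext = 0xEFAB
s_1 = Round(s_0, k_0) = 0xABE5
s_2 = Round(s_1, k_1) = 0xE557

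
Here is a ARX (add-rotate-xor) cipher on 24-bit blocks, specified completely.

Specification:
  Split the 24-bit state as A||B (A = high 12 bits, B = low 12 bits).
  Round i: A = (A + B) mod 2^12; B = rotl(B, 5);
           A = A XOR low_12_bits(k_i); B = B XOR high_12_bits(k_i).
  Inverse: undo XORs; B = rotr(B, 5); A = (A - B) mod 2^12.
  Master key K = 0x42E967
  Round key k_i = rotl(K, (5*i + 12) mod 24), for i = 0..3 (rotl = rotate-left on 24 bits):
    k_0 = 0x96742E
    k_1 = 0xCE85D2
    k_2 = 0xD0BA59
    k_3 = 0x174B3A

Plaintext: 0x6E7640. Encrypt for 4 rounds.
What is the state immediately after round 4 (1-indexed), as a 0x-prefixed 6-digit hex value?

s_0 = plaintext = 0x6E7640
s_1 = Round(s_0, k_0) = 0x90916B
s_2 = Round(s_1, k_1) = 0xFA618A
s_3 = Round(s_2, k_2) = 0xB69C48
s_4 = Round(s_3, k_3) = 0xC8B86C

0xC8B86C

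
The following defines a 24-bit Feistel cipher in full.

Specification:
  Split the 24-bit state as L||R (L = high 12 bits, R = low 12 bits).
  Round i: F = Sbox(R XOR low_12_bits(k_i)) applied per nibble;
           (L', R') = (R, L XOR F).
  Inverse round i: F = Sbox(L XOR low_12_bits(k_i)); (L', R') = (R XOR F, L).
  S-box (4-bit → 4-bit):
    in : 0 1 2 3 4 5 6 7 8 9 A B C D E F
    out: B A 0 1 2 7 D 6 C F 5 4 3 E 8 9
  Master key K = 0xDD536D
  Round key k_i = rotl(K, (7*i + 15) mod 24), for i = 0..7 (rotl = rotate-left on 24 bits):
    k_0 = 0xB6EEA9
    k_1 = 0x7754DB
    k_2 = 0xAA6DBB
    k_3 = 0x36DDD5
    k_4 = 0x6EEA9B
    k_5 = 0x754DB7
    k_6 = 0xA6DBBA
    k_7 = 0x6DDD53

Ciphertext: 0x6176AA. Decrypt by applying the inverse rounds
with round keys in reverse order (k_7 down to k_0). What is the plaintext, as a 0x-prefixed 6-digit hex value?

s_0 = ciphertext = 0x6176AA
s_1 = InvRound(s_0, k_7) = 0x288617
s_2 = InvRound(s_1, k_6) = 0x907288
s_3 = InvRound(s_2, k_5) = 0x0C3907
s_4 = InvRound(s_3, k_4) = 0xC7B0C3
s_5 = InvRound(s_4, k_3) = 0xA9BC7B
s_6 = InvRound(s_5, k_2) = 0xA70A9B
s_7 = InvRound(s_6, k_1) = 0x2CFA70
s_8 = InvRound(s_7, k_0) = 0x9AD2CF

0x9AD2CF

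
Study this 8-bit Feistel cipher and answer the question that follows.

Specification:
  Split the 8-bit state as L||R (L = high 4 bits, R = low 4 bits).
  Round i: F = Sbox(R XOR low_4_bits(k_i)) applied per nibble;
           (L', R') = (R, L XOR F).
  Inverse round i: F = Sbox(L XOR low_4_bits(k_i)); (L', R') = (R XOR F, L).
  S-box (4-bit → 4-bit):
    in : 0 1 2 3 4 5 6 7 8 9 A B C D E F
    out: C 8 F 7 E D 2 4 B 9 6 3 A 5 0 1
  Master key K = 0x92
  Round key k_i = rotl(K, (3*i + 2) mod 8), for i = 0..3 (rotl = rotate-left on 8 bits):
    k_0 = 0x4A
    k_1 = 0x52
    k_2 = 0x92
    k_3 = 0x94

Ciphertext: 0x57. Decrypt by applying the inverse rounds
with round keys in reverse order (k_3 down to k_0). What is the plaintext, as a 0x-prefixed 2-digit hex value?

s_0 = ciphertext = 0x57
s_1 = InvRound(s_0, k_3) = 0xF5
s_2 = InvRound(s_1, k_2) = 0x0F
s_3 = InvRound(s_2, k_1) = 0x00
s_4 = InvRound(s_3, k_0) = 0x60

0x60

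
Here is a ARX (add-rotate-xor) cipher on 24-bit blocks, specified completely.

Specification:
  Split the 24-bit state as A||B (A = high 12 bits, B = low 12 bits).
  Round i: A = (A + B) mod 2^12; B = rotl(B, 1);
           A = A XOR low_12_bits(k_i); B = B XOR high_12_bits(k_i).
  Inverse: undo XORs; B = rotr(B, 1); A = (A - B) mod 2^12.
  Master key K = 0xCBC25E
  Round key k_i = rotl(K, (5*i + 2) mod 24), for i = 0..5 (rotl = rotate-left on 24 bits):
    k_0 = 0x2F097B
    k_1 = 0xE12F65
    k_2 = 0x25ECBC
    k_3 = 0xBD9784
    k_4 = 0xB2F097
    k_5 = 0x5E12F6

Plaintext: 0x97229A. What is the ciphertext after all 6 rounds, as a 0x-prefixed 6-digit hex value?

s_0 = plaintext = 0x97229A
s_1 = Round(s_0, k_0) = 0x5777C4
s_2 = Round(s_1, k_1) = 0x25E19A
s_3 = Round(s_2, k_2) = 0xF4416A
s_4 = Round(s_3, k_3) = 0x72A90D
s_5 = Round(s_4, k_4) = 0x0A0934
s_6 = Round(s_5, k_5) = 0xB22788

0xB22788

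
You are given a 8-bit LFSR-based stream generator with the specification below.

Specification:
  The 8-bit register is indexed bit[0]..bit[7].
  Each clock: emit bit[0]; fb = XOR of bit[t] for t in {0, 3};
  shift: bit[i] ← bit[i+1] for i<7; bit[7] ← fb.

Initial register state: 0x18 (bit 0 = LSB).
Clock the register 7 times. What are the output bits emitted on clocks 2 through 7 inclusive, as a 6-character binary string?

001100

reg_0 = 0x18
clock 1: out=0, reg = 0x8C
clock 2: out=0, reg = 0xC6
clock 3: out=0, reg = 0x63
clock 4: out=1, reg = 0xB1
clock 5: out=1, reg = 0xD8
clock 6: out=0, reg = 0xEC
clock 7: out=0, reg = 0xF6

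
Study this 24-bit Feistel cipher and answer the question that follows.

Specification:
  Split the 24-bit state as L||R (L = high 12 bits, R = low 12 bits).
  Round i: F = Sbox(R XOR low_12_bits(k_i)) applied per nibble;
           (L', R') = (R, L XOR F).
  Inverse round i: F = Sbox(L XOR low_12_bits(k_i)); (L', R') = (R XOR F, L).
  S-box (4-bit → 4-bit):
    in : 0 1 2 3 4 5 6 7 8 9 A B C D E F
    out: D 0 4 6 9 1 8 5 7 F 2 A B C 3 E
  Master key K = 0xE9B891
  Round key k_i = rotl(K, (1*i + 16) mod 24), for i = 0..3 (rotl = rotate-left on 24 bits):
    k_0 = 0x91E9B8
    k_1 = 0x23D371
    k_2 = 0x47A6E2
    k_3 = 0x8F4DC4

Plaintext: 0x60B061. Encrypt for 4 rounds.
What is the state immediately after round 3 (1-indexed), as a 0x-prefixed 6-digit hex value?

0x2C0080

s_0 = plaintext = 0x60B061
s_1 = Round(s_0, k_0) = 0x0619C4
s_2 = Round(s_1, k_1) = 0x9C42C0
s_3 = Round(s_2, k_2) = 0x2C0080
s_4 = Round(s_3, k_3) = 0x080E59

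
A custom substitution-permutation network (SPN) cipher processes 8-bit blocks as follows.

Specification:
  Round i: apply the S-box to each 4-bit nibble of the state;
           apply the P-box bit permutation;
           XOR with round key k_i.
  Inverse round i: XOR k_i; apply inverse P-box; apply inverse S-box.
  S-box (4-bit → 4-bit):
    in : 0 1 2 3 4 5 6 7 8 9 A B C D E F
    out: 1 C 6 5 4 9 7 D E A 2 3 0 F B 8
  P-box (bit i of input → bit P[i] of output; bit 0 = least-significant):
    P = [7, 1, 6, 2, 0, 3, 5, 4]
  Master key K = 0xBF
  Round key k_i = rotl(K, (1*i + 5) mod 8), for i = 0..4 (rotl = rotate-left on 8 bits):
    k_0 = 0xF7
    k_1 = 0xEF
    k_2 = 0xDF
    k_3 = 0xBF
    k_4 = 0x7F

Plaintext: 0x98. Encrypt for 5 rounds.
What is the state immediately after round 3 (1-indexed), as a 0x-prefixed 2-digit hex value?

s_0 = plaintext = 0x98
s_1 = Round(s_0, k_0) = 0xA9
s_2 = Round(s_1, k_1) = 0xE1
s_3 = Round(s_2, k_2) = 0x82
s_4 = Round(s_3, k_3) = 0xC5
s_5 = Round(s_4, k_4) = 0xFB

0x82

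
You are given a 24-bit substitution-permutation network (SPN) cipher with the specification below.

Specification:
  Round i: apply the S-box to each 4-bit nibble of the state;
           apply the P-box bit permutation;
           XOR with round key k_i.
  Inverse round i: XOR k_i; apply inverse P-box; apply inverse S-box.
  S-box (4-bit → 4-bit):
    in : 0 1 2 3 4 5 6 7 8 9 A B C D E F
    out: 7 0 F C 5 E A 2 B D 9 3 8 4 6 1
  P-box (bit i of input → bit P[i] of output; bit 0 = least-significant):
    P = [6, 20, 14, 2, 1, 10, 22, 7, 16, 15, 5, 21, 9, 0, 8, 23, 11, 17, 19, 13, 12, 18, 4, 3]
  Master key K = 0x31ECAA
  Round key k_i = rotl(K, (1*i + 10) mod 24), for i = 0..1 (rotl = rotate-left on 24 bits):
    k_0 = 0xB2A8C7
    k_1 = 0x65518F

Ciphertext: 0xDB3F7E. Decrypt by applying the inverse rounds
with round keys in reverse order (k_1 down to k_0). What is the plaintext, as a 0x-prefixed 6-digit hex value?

0x1A0D96

s_0 = ciphertext = 0xDB3F7E
s_1 = InvRound(s_0, k_1) = 0xE28360
s_2 = InvRound(s_1, k_0) = 0x1A0D96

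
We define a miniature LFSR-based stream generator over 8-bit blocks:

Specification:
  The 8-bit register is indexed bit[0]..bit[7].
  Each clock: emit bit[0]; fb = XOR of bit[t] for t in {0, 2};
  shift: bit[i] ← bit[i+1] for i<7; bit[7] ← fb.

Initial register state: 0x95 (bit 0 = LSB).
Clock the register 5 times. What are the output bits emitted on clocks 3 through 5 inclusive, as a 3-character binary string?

reg_0 = 0x95
clock 1: out=1, reg = 0x4A
clock 2: out=0, reg = 0x25
clock 3: out=1, reg = 0x12
clock 4: out=0, reg = 0x09
clock 5: out=1, reg = 0x84

101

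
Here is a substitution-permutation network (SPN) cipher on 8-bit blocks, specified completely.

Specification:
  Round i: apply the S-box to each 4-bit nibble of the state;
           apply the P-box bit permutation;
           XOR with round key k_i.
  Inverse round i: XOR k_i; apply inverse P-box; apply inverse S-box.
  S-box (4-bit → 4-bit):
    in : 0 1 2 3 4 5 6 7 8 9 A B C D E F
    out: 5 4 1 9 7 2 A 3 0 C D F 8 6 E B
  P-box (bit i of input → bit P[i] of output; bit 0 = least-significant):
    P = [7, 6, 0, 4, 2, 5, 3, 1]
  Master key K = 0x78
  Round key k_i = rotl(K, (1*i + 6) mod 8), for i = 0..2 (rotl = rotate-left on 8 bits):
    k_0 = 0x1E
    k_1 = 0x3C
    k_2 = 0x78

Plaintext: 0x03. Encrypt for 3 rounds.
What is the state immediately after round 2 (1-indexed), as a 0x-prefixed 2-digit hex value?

s_0 = plaintext = 0x03
s_1 = Round(s_0, k_0) = 0x82
s_2 = Round(s_1, k_1) = 0xBC
s_3 = Round(s_2, k_2) = 0x46

0xBC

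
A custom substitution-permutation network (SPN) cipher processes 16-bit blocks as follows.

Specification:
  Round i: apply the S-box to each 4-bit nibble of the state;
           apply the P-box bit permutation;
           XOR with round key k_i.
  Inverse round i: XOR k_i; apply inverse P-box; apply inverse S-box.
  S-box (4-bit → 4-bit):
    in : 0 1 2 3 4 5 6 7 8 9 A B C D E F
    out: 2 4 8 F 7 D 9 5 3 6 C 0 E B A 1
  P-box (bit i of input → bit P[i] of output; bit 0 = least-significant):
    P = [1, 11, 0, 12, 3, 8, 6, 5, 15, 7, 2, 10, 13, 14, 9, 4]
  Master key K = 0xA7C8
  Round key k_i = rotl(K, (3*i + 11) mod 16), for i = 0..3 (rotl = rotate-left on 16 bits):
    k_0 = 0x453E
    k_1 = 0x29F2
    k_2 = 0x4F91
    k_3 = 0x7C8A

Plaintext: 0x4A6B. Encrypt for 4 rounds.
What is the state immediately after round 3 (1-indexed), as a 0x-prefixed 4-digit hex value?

s_0 = plaintext = 0x4A6B
s_1 = Round(s_0, k_0) = 0x2312
s_2 = Round(s_1, k_1) = 0xBD26
s_3 = Round(s_2, k_2) = 0xDB33
s_4 = Round(s_3, k_3) = 0x05F1

0xDB33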